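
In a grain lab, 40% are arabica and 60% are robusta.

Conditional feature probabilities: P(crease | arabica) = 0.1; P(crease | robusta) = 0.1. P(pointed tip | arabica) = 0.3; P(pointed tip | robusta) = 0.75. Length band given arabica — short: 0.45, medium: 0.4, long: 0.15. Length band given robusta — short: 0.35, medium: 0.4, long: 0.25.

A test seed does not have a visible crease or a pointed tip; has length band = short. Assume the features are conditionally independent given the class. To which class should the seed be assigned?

arabica

arabica: 0.4 × (1−0.1) × (1−0.3) × 0.45 = 0.1134
robusta: 0.6 × (1−0.1) × (1−0.75) × 0.35 = 0.04725
Highest score → arabica.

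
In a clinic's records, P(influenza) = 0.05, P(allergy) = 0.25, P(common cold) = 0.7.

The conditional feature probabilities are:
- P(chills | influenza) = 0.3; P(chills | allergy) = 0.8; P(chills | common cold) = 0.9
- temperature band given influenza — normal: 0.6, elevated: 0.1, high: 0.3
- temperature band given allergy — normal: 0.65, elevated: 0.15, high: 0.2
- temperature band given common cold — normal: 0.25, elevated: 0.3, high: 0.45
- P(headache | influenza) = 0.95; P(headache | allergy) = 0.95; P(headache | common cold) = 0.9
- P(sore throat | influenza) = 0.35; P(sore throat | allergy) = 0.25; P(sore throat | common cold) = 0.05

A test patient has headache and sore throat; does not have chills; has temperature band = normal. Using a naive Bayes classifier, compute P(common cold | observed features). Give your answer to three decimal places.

influenza: 0.05 × (1−0.3) × 0.6 × 0.95 × 0.35 = 0.0069825
allergy: 0.25 × (1−0.8) × 0.65 × 0.95 × 0.25 = 0.00771875
common cold: 0.7 × (1−0.9) × 0.25 × 0.9 × 0.05 = 0.0007875
P(common cold | x) = 0.0007875 / 0.01548875 ≈ 0.051

0.051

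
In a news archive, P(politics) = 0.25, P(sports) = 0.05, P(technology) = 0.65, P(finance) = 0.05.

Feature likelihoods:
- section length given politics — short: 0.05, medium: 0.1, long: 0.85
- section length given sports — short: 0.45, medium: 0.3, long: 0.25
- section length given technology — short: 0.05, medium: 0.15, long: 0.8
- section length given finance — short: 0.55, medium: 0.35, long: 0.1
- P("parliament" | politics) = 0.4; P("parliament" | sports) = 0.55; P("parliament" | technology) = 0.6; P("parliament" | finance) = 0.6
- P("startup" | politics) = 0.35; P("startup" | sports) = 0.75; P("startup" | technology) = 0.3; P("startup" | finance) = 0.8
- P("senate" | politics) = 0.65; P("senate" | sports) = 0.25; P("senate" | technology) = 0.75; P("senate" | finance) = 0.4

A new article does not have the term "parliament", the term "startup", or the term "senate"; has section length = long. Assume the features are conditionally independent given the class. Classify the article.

technology

politics: 0.25 × 0.85 × (1−0.4) × (1−0.35) × (1−0.65) = 0.02900625
sports: 0.05 × 0.25 × (1−0.55) × (1−0.75) × (1−0.25) = 0.0010546875
technology: 0.65 × 0.8 × (1−0.6) × (1−0.3) × (1−0.75) = 0.0364
finance: 0.05 × 0.1 × (1−0.6) × (1−0.8) × (1−0.4) = 0.00024
Highest score → technology.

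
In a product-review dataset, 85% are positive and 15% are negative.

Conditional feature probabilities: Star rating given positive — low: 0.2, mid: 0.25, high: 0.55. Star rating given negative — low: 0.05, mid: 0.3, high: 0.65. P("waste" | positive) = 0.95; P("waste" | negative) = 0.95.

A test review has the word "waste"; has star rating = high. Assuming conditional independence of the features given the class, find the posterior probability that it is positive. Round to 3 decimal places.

positive: 0.85 × 0.55 × 0.95 = 0.444125
negative: 0.15 × 0.65 × 0.95 = 0.092625
P(positive | x) = 0.444125 / 0.53675 ≈ 0.827

0.827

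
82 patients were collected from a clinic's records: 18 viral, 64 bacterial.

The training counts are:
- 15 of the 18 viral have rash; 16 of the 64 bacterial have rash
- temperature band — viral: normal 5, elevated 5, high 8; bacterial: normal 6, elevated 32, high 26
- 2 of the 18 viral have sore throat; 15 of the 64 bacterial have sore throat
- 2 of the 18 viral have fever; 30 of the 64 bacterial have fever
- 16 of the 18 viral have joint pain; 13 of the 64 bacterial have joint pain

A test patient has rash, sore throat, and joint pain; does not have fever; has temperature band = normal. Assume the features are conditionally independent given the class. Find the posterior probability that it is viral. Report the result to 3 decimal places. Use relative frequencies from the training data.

viral: (18/82) × (15/18) × (5/18) × (2/18) × (16/18) × (16/18) ≈ 0.00446095
bacterial: (64/82) × (16/64) × (6/64) × (15/64) × (34/64) × (13/64) ≈ 0.000462648
P(viral | x) = 0.00446095 / 0.004923598 ≈ 0.906

0.906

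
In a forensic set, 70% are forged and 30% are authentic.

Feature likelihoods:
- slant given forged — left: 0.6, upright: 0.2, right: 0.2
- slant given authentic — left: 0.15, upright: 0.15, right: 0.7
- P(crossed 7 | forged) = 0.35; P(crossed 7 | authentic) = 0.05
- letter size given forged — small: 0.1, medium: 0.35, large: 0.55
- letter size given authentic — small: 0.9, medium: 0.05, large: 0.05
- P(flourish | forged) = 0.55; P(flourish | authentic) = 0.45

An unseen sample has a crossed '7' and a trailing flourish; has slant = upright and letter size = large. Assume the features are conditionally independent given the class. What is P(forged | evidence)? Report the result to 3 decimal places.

0.997

forged: 0.7 × 0.2 × 0.35 × 0.55 × 0.55 = 0.0148225
authentic: 0.3 × 0.15 × 0.05 × 0.05 × 0.45 = 0.000050625
P(forged | x) = 0.0148225 / 0.014873125 ≈ 0.997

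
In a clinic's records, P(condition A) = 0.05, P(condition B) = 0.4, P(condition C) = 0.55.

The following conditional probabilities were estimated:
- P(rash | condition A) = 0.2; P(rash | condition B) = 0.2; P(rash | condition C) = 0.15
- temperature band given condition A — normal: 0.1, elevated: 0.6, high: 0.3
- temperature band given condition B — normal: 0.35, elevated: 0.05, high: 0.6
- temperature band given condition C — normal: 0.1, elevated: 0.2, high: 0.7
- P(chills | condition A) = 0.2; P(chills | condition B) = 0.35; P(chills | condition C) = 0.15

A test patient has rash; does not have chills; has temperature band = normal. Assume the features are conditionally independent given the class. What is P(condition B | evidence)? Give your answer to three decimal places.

0.700

condition A: 0.05 × 0.2 × 0.1 × (1−0.2) = 0.0008
condition B: 0.4 × 0.2 × 0.35 × (1−0.35) = 0.0182
condition C: 0.55 × 0.15 × 0.1 × (1−0.15) = 0.0070125
P(condition B | x) = 0.0182 / 0.0260125 ≈ 0.700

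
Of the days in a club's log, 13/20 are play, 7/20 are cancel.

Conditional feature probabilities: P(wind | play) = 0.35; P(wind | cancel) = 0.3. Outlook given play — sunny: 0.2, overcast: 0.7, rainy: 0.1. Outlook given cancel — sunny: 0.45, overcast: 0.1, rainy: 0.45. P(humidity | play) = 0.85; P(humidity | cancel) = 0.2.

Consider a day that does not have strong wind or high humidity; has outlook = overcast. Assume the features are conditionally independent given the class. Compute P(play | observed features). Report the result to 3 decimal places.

play: 0.65 × (1−0.35) × 0.7 × (1−0.85) = 0.0443625
cancel: 0.35 × (1−0.3) × 0.1 × (1−0.2) = 0.0196
P(play | x) = 0.0443625 / 0.0639625 ≈ 0.694

0.694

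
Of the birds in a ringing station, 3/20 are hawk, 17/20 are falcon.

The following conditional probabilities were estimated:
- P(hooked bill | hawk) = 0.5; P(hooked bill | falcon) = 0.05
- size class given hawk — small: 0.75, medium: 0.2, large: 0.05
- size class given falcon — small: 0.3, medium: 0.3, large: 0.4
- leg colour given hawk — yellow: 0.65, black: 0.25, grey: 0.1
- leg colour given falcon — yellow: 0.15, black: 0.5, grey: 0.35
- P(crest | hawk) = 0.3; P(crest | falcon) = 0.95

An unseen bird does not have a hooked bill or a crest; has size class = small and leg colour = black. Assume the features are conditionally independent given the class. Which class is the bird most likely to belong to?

hawk: 0.15 × (1−0.5) × 0.75 × 0.25 × (1−0.3) = 0.00984375
falcon: 0.85 × (1−0.05) × 0.3 × 0.5 × (1−0.95) = 0.00605625
Highest score → hawk.

hawk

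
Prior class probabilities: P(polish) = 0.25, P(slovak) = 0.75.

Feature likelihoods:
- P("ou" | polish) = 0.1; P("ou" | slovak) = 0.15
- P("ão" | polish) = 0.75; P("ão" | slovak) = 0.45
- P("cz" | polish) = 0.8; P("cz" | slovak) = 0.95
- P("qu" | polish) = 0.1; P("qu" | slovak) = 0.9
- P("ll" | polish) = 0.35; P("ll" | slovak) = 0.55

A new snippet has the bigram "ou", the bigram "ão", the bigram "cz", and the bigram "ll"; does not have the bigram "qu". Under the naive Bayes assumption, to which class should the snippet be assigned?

polish

polish: 0.25 × 0.1 × 0.75 × 0.8 × (1−0.1) × 0.35 = 0.004725
slovak: 0.75 × 0.15 × 0.45 × 0.95 × (1−0.9) × 0.55 = 0.00264515625
Highest score → polish.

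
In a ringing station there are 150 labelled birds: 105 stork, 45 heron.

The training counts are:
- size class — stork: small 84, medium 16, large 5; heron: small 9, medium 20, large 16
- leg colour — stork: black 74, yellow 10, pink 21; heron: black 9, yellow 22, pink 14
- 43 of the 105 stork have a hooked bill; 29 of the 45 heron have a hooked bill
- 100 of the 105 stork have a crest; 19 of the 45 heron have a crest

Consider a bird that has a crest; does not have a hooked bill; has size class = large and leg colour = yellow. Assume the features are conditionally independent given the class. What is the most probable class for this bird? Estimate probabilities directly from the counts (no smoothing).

heron

stork: (105/150) × (5/105) × (10/105) × (62/105) × (100/105) ≈ 0.00178526
heron: (45/150) × (16/45) × (22/45) × (16/45) × (19/45) ≈ 0.00782866
Highest score → heron.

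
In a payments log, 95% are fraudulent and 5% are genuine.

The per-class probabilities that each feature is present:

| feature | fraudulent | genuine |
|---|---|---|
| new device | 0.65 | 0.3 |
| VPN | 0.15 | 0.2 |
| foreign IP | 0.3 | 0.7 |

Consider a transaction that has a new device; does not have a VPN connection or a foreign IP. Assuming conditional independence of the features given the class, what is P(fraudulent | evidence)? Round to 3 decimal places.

fraudulent: 0.95 × 0.65 × (1−0.15) × (1−0.3) = 0.3674125
genuine: 0.05 × 0.3 × (1−0.2) × (1−0.7) = 0.0036
P(fraudulent | x) = 0.3674125 / 0.3710125 ≈ 0.990

0.990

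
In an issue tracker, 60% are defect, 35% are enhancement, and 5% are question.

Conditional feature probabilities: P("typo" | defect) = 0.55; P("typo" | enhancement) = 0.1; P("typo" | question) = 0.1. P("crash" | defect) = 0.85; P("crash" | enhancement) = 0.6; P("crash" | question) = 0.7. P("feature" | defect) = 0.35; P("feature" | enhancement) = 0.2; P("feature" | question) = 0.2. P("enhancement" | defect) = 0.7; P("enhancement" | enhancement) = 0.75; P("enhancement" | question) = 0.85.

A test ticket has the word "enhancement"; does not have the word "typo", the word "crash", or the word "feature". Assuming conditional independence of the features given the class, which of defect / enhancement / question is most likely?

defect: 0.6 × (1−0.55) × (1−0.85) × (1−0.35) × 0.7 = 0.0184275
enhancement: 0.35 × (1−0.1) × (1−0.6) × (1−0.2) × 0.75 = 0.0756
question: 0.05 × (1−0.1) × (1−0.7) × (1−0.2) × 0.85 = 0.00918
Highest score → enhancement.

enhancement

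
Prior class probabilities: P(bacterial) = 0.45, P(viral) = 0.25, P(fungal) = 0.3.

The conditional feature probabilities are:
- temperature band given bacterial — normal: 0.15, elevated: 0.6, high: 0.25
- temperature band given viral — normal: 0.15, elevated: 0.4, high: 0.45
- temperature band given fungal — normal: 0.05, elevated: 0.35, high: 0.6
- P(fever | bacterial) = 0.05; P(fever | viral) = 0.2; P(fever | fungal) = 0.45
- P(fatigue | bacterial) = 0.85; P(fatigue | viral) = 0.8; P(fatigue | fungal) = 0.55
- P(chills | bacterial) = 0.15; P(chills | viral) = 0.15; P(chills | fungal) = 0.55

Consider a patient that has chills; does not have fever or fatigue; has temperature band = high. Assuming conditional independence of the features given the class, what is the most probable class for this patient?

fungal

bacterial: 0.45 × 0.25 × (1−0.05) × (1−0.85) × 0.15 = 0.0024046875
viral: 0.25 × 0.45 × (1−0.2) × (1−0.8) × 0.15 = 0.0027
fungal: 0.3 × 0.6 × (1−0.45) × (1−0.55) × 0.55 = 0.0245025
Highest score → fungal.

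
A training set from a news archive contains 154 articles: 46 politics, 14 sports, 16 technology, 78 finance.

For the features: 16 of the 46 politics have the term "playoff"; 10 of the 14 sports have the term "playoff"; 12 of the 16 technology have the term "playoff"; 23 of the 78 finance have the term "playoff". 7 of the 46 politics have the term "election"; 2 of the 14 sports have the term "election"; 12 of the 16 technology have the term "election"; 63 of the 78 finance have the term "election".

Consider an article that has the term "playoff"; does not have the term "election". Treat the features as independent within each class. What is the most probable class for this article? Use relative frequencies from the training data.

politics

politics: (46/154) × (16/46) × (39/46) ≈ 0.0880858
sports: (14/154) × (10/14) × (12/14) ≈ 0.0556586
technology: (16/154) × (12/16) × (4/16) ≈ 0.0194805
finance: (78/154) × (23/78) × (15/78) ≈ 0.0287213
Highest score → politics.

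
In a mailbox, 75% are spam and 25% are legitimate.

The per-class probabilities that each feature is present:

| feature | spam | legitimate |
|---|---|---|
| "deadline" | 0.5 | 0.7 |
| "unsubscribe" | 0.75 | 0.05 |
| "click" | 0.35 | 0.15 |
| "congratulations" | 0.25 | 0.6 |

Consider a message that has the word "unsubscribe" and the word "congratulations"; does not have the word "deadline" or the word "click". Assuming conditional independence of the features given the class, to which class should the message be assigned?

spam

spam: 0.75 × (1−0.5) × 0.75 × (1−0.35) × 0.25 = 0.045703125
legitimate: 0.25 × (1−0.7) × 0.05 × (1−0.15) × 0.6 = 0.0019125
Highest score → spam.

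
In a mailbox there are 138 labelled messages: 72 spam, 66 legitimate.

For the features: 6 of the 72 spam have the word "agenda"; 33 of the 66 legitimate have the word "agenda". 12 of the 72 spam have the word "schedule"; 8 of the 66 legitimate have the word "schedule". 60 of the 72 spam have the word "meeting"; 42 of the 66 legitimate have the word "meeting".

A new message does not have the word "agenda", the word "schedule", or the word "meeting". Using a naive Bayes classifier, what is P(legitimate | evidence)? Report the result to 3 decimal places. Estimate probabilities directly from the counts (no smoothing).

0.535

spam: (72/138) × (66/72) × (60/72) × (12/72) ≈ 0.0664251
legitimate: (66/138) × (33/66) × (58/66) × (24/66) ≈ 0.0764163
P(legitimate | x) = 0.0764163 / 0.1428414 ≈ 0.535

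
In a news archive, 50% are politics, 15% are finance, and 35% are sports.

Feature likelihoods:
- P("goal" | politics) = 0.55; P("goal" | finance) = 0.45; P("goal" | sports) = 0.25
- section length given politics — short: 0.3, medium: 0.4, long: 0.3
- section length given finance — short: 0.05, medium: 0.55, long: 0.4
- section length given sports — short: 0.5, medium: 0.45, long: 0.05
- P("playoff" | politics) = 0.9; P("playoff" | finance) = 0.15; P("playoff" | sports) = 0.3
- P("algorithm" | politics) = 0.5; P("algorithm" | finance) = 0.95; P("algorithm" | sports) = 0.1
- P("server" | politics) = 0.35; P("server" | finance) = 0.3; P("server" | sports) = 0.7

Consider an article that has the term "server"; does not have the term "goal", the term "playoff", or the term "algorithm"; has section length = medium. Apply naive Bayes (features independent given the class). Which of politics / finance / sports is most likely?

sports

politics: 0.5 × (1−0.55) × 0.4 × (1−0.9) × (1−0.5) × 0.35 = 0.001575
finance: 0.15 × (1−0.45) × 0.55 × (1−0.15) × (1−0.95) × 0.3 = 0.00057853125
sports: 0.35 × (1−0.25) × 0.45 × (1−0.3) × (1−0.1) × 0.7 = 0.052093125
Highest score → sports.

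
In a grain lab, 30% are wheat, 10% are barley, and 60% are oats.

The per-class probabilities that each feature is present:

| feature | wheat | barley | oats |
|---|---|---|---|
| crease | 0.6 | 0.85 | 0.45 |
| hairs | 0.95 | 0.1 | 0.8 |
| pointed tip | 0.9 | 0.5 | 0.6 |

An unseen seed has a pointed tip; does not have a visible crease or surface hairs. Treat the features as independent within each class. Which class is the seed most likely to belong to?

wheat: 0.3 × (1−0.6) × (1−0.95) × 0.9 = 0.0054
barley: 0.1 × (1−0.85) × (1−0.1) × 0.5 = 0.00675
oats: 0.6 × (1−0.45) × (1−0.8) × 0.6 = 0.0396
Highest score → oats.

oats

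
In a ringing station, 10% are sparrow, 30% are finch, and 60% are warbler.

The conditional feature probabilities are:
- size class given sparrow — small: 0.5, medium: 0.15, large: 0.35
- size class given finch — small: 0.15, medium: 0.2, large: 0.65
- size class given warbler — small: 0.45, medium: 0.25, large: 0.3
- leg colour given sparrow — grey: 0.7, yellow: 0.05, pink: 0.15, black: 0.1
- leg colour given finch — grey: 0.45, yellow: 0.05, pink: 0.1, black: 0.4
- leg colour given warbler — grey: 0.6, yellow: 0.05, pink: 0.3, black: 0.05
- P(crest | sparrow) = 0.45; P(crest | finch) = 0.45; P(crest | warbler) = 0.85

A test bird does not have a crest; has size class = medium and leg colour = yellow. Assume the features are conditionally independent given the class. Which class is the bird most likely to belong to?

finch

sparrow: 0.1 × 0.15 × 0.05 × (1−0.45) = 0.0004125
finch: 0.3 × 0.2 × 0.05 × (1−0.45) = 0.00165
warbler: 0.6 × 0.25 × 0.05 × (1−0.85) = 0.001125
Highest score → finch.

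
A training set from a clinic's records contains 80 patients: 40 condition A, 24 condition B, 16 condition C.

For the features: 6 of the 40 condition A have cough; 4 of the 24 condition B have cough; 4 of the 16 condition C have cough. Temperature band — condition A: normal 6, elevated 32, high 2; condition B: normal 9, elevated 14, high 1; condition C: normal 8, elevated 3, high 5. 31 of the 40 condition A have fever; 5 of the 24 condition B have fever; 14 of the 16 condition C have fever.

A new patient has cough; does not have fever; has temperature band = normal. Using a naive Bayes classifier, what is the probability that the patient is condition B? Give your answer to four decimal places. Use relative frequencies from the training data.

0.7241

condition A: (40/80) × (6/40) × (6/40) × (9/40) = 0.00253125
condition B: (24/80) × (4/24) × (9/24) × (19/24) = 0.01484375
condition C: (16/80) × (4/16) × (8/16) × (2/16) = 0.003125
P(condition B | x) = 0.01484375 / 0.0205 ≈ 0.7241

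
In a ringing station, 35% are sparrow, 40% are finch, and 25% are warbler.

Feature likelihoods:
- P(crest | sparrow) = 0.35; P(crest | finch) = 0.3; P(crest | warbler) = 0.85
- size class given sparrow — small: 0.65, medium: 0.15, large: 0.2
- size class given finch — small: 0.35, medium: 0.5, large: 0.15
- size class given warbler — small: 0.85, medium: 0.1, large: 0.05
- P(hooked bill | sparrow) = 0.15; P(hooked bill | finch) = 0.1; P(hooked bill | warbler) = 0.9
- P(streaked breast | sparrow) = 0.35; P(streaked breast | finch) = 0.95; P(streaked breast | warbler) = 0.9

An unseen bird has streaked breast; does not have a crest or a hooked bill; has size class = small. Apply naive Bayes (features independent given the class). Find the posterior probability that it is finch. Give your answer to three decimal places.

0.641

sparrow: 0.35 × (1−0.35) × 0.65 × (1−0.15) × 0.35 = 0.0439928125
finch: 0.4 × (1−0.3) × 0.35 × (1−0.1) × 0.95 = 0.08379
warbler: 0.25 × (1−0.85) × 0.85 × (1−0.9) × 0.9 = 0.00286875
P(finch | x) = 0.08379 / 0.1306515625 ≈ 0.641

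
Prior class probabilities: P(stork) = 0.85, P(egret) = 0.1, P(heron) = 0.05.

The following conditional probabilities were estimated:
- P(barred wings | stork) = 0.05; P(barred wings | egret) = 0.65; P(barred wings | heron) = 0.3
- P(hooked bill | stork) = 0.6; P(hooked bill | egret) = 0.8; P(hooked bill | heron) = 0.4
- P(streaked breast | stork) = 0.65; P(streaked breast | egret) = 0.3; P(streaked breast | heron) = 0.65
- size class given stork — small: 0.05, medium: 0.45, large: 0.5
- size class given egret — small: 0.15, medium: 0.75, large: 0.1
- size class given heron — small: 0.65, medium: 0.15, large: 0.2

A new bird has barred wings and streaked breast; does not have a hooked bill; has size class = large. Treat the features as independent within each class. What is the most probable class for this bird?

stork

stork: 0.85 × 0.05 × (1−0.6) × 0.65 × 0.5 = 0.005525
egret: 0.1 × 0.65 × (1−0.8) × 0.3 × 0.1 = 0.00039
heron: 0.05 × 0.3 × (1−0.4) × 0.65 × 0.2 = 0.00117
Highest score → stork.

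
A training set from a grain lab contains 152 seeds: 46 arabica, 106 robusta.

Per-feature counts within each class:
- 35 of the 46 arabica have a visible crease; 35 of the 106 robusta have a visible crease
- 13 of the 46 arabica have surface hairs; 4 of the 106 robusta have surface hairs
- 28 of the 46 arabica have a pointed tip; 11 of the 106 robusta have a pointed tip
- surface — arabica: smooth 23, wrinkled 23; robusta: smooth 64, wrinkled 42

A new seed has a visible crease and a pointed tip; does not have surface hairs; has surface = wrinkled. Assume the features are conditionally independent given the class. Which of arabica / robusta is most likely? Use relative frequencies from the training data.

arabica

arabica: (46/152) × (35/46) × (33/46) × (28/46) × (23/46) ≈ 0.0502748
robusta: (106/152) × (35/106) × (102/106) × (11/106) × (42/106) ≈ 0.00911064
Highest score → arabica.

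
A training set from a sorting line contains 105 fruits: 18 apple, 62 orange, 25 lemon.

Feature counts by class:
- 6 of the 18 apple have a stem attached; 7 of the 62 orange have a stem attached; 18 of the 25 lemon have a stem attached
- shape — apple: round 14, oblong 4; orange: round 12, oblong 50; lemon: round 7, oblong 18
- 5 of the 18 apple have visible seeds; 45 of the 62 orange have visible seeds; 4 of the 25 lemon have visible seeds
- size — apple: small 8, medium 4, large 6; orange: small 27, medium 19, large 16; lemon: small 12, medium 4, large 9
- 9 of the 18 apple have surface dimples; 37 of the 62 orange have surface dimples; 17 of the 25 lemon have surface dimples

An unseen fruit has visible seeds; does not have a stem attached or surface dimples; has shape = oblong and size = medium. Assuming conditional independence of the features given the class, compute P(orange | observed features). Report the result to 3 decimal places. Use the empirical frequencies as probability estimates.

apple: (18/105) × (12/18) × (4/18) × (5/18) × (4/18) × (9/18) ≈ 0.000783853
orange: (62/105) × (55/62) × (50/62) × (45/62) × (19/62) × (25/62) ≈ 0.0378863
lemon: (25/105) × (7/25) × (18/25) × (4/25) × (4/25) × (8/25) = 0.000393216
P(orange | x) = 0.0378863 / 0.039063369 ≈ 0.970

0.970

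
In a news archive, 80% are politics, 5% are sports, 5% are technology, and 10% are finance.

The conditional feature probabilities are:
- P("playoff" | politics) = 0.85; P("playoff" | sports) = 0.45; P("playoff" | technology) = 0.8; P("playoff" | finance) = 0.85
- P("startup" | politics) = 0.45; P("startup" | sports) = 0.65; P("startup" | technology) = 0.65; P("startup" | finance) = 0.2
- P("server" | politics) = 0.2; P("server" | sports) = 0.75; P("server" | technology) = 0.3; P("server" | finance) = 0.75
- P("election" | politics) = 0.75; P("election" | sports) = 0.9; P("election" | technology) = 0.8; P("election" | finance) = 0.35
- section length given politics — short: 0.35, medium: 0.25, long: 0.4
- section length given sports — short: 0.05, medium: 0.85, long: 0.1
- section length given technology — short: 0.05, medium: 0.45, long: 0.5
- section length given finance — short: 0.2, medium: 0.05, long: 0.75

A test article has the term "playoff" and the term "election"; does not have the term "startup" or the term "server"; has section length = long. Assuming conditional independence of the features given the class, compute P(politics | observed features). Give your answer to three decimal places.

politics: 0.8 × 0.85 × (1−0.45) × (1−0.2) × 0.75 × 0.4 = 0.08976
sports: 0.05 × 0.45 × (1−0.65) × (1−0.75) × 0.9 × 0.1 = 0.0001771875
technology: 0.05 × 0.8 × (1−0.65) × (1−0.3) × 0.8 × 0.5 = 0.00392
finance: 0.1 × 0.85 × (1−0.2) × (1−0.75) × 0.35 × 0.75 = 0.0044625
P(politics | x) = 0.08976 / 0.0983196875 ≈ 0.913

0.913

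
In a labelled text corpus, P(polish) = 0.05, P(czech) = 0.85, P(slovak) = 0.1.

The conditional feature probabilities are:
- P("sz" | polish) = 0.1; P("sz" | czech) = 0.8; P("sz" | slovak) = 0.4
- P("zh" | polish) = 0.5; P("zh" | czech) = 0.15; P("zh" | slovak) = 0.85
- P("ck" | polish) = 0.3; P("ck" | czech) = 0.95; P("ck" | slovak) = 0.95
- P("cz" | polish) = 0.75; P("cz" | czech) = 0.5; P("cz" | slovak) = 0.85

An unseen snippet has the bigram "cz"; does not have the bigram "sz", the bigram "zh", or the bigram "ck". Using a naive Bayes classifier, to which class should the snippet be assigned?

polish

polish: 0.05 × (1−0.1) × (1−0.5) × (1−0.3) × 0.75 = 0.0118125
czech: 0.85 × (1−0.8) × (1−0.15) × (1−0.95) × 0.5 = 0.0036125
slovak: 0.1 × (1−0.4) × (1−0.85) × (1−0.95) × 0.85 = 0.0003825
Highest score → polish.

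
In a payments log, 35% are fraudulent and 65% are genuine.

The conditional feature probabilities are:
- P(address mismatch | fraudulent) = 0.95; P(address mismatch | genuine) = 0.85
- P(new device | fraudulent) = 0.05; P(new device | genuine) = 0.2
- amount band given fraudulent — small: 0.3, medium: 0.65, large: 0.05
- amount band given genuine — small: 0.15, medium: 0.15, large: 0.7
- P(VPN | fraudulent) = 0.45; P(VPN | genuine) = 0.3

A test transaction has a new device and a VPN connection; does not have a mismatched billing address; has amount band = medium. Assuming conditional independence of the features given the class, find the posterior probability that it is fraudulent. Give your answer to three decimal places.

0.226

fraudulent: 0.35 × (1−0.95) × 0.05 × 0.65 × 0.45 = 0.0002559375
genuine: 0.65 × (1−0.85) × 0.2 × 0.15 × 0.3 = 0.0008775
P(fraudulent | x) = 0.0002559375 / 0.0011334375 ≈ 0.226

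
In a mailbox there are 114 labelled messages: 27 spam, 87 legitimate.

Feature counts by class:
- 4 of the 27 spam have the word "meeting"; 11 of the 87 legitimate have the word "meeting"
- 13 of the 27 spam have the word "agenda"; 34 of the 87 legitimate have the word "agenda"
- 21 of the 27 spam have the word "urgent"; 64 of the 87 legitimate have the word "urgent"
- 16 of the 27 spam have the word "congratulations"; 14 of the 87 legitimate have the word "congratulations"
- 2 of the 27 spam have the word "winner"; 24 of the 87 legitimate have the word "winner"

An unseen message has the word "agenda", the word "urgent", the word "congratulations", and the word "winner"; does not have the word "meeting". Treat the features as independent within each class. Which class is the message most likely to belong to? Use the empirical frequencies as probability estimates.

spam: (27/114) × (23/27) × (13/27) × (21/27) × (16/27) × (2/27) ≈ 0.0033165
legitimate: (87/114) × (76/87) × (34/87) × (64/87) × (14/87) × (24/87) ≈ 0.00850805
Highest score → legitimate.

legitimate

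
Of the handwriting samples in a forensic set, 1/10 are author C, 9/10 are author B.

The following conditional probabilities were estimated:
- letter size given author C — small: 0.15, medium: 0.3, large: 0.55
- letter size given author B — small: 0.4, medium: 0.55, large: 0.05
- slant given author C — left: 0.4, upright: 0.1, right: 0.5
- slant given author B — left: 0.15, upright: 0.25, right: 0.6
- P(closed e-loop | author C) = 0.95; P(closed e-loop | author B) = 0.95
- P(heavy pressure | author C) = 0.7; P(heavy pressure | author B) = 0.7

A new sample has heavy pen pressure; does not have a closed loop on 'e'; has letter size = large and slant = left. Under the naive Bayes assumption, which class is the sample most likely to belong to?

author C

author C: 0.1 × 0.55 × 0.4 × (1−0.95) × 0.7 = 0.00077
author B: 0.9 × 0.05 × 0.15 × (1−0.95) × 0.7 = 0.00023625
Highest score → author C.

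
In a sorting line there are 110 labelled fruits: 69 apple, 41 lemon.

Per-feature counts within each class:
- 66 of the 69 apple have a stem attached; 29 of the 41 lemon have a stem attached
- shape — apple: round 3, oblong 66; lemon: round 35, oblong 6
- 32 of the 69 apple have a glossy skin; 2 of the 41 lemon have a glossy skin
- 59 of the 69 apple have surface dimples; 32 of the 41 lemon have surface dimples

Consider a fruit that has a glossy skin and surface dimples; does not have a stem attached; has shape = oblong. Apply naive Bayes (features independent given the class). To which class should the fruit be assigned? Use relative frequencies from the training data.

apple: (69/110) × (3/69) × (66/69) × (32/69) × (59/69) ≈ 0.0103449
lemon: (41/110) × (12/41) × (6/41) × (2/41) × (32/41) ≈ 0.000607811
Highest score → apple.

apple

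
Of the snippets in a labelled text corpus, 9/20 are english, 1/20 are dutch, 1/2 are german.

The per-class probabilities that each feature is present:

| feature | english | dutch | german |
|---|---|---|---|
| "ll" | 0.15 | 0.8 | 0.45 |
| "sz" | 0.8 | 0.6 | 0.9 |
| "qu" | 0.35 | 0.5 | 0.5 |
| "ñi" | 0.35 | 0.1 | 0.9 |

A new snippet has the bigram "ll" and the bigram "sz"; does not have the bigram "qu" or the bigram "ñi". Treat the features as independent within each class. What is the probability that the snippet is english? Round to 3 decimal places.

english: 0.45 × 0.15 × 0.8 × (1−0.35) × (1−0.35) = 0.022815
dutch: 0.05 × 0.8 × 0.6 × (1−0.5) × (1−0.1) = 0.0108
german: 0.5 × 0.45 × 0.9 × (1−0.5) × (1−0.9) = 0.010125
P(english | x) = 0.022815 / 0.04374 ≈ 0.522

0.522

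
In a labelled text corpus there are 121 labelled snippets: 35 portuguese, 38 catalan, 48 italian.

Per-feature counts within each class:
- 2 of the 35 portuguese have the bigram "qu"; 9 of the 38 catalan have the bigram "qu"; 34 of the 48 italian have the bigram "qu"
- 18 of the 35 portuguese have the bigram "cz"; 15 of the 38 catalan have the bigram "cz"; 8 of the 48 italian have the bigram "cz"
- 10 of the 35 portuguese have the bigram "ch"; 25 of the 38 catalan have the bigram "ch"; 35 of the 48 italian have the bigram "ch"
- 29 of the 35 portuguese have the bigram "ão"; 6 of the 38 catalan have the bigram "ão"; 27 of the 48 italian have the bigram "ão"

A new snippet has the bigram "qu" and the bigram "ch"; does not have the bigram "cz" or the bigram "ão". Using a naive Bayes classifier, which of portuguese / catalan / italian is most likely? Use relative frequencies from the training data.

italian

portuguese: (35/121) × (2/35) × (17/35) × (10/35) × (6/35) ≈ 0.000393225
catalan: (38/121) × (9/38) × (23/38) × (25/38) × (32/38) ≈ 0.0249416
italian: (48/121) × (34/48) × (40/48) × (35/48) × (21/48) ≈ 0.0746994
Highest score → italian.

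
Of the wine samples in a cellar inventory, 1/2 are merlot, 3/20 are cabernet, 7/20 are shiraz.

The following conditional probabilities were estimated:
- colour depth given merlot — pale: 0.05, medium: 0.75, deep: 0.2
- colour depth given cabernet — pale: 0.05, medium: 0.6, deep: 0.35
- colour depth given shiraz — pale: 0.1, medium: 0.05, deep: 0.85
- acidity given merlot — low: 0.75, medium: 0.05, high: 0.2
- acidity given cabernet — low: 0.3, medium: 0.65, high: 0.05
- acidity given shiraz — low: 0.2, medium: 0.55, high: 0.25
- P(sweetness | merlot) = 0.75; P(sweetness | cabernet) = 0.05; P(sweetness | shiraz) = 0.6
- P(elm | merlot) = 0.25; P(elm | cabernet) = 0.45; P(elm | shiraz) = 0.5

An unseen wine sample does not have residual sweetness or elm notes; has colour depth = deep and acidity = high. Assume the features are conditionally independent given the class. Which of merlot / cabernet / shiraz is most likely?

merlot: 0.5 × 0.2 × 0.2 × (1−0.75) × (1−0.25) = 0.00375
cabernet: 0.15 × 0.35 × 0.05 × (1−0.05) × (1−0.45) = 0.0013715625
shiraz: 0.35 × 0.85 × 0.25 × (1−0.6) × (1−0.5) = 0.014875
Highest score → shiraz.

shiraz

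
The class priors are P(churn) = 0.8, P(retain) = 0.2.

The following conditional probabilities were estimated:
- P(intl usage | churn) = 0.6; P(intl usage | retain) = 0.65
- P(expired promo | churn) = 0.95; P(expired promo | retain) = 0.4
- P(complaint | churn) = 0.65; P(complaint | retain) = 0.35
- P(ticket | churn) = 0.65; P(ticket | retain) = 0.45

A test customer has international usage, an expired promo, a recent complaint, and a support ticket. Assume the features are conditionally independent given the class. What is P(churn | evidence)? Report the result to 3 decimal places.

churn: 0.8 × 0.6 × 0.95 × 0.65 × 0.65 = 0.19266
retain: 0.2 × 0.65 × 0.4 × 0.35 × 0.45 = 0.00819
P(churn | x) = 0.19266 / 0.20085 ≈ 0.959

0.959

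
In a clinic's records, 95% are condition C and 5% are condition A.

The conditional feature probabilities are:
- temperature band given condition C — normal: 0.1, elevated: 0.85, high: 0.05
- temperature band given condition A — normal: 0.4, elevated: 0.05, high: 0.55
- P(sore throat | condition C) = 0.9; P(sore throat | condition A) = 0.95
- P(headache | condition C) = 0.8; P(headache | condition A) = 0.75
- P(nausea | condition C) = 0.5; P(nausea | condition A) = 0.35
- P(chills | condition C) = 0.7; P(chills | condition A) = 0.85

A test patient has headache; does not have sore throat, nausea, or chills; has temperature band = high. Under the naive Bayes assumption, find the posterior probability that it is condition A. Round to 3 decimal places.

0.150

condition C: 0.95 × 0.05 × (1−0.9) × 0.8 × (1−0.5) × (1−0.7) = 0.00057
condition A: 0.05 × 0.55 × (1−0.95) × 0.75 × (1−0.35) × (1−0.85) = 0.000100546875
P(condition A | x) = 0.000100546875 / 0.000670546875 ≈ 0.150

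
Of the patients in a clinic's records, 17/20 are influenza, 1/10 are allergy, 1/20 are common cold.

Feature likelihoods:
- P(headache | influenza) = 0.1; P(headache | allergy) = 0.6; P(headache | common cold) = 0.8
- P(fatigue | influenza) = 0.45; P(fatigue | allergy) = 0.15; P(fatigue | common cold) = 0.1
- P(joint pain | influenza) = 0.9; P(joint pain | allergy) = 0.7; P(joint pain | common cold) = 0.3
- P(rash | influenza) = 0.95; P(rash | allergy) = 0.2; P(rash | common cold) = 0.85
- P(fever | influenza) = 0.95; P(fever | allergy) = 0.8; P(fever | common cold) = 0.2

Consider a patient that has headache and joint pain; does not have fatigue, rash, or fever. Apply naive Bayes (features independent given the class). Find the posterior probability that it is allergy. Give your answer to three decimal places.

influenza: 0.85 × 0.1 × (1−0.45) × 0.9 × (1−0.95) × (1−0.95) = 0.0001051875
allergy: 0.1 × 0.6 × (1−0.15) × 0.7 × (1−0.2) × (1−0.8) = 0.005712
common cold: 0.05 × 0.8 × (1−0.1) × 0.3 × (1−0.85) × (1−0.2) = 0.001296
P(allergy | x) = 0.005712 / 0.0071131875 ≈ 0.803

0.803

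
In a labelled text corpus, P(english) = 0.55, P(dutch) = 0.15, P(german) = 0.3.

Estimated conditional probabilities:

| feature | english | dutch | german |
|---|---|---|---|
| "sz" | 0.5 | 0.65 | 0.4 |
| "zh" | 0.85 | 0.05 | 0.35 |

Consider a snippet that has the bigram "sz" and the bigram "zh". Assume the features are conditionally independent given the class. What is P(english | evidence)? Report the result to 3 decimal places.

english: 0.55 × 0.5 × 0.85 = 0.23375
dutch: 0.15 × 0.65 × 0.05 = 0.004875
german: 0.3 × 0.4 × 0.35 = 0.042
P(english | x) = 0.23375 / 0.280625 ≈ 0.833

0.833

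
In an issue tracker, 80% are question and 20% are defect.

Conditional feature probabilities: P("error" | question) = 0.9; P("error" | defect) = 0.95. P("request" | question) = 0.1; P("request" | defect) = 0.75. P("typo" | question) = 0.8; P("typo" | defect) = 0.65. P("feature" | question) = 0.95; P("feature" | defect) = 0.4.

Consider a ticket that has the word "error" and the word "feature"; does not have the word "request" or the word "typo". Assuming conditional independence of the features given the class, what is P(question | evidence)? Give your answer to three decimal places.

0.949

question: 0.8 × 0.9 × (1−0.1) × (1−0.8) × 0.95 = 0.12312
defect: 0.2 × 0.95 × (1−0.75) × (1−0.65) × 0.4 = 0.00665
P(question | x) = 0.12312 / 0.12977 ≈ 0.949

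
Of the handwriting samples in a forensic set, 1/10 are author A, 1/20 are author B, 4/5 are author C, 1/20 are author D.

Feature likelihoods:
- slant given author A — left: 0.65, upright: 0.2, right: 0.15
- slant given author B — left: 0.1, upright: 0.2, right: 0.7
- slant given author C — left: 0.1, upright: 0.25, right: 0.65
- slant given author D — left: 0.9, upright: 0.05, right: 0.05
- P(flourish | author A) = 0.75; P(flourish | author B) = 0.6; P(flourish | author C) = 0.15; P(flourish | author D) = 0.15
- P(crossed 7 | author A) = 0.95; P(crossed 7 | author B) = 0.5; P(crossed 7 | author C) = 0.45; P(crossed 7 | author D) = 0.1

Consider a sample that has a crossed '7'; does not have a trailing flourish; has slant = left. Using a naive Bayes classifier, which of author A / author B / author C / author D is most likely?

author C

author A: 0.1 × 0.65 × (1−0.75) × 0.95 = 0.0154375
author B: 0.05 × 0.1 × (1−0.6) × 0.5 = 0.001
author C: 0.8 × 0.1 × (1−0.15) × 0.45 = 0.0306
author D: 0.05 × 0.9 × (1−0.15) × 0.1 = 0.003825
Highest score → author C.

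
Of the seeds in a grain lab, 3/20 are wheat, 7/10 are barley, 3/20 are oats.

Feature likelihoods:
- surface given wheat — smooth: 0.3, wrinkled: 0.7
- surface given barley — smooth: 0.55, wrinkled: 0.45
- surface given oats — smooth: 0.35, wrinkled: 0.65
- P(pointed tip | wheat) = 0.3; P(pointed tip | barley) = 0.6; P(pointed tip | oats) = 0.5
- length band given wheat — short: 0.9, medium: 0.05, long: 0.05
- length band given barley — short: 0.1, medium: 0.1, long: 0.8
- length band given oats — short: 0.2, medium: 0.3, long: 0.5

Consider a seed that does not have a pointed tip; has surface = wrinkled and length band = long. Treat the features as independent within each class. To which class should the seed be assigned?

wheat: 0.15 × 0.7 × (1−0.3) × 0.05 = 0.003675
barley: 0.7 × 0.45 × (1−0.6) × 0.8 = 0.1008
oats: 0.15 × 0.65 × (1−0.5) × 0.5 = 0.024375
Highest score → barley.

barley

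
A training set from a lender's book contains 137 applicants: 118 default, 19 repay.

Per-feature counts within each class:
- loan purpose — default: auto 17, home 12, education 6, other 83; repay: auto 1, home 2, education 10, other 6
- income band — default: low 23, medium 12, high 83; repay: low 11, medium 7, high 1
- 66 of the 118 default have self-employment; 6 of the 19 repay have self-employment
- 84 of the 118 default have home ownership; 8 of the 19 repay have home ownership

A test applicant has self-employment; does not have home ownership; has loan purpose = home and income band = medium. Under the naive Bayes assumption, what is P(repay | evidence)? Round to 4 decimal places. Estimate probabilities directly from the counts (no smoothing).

default: (118/137) × (12/118) × (12/118) × (66/118) × (34/118) ≈ 0.00143555
repay: (19/137) × (2/19) × (7/19) × (6/19) × (11/19) ≈ 0.00098331
P(repay | x) = 0.00098331 / 0.00241886 ≈ 0.4065

0.4065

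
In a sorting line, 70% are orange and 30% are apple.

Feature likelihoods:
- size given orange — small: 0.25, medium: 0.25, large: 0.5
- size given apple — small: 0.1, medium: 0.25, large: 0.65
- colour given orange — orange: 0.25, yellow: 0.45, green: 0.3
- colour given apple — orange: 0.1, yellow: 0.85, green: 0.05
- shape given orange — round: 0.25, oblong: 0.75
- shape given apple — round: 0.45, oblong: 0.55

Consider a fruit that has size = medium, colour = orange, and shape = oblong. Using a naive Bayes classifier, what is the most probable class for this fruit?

orange

orange: 0.7 × 0.25 × 0.25 × 0.75 = 0.0328125
apple: 0.3 × 0.25 × 0.1 × 0.55 = 0.004125
Highest score → orange.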